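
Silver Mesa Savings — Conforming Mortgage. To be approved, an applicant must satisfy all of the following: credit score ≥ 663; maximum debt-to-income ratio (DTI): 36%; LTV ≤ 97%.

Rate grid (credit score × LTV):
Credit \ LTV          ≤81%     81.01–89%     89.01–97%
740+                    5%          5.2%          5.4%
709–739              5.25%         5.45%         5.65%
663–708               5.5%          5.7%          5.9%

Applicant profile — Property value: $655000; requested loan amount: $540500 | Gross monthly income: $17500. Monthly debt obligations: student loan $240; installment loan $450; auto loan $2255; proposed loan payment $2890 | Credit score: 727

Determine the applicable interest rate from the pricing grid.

5.45%

Credit score 727 ≥ 663; Total monthly debts = (240 + 450 + 2,255 + 2,890) = 5,835. Debt-to-income = 5,835/17,500 = 33.3% — meets 36% limit
Loan-to-value = 540,500/655,000 = 82.5% — pass (97% max)
Credit 727 → row 709–739; LTV 82.5% → column 81.01–89%. Grid cell → 5.45%.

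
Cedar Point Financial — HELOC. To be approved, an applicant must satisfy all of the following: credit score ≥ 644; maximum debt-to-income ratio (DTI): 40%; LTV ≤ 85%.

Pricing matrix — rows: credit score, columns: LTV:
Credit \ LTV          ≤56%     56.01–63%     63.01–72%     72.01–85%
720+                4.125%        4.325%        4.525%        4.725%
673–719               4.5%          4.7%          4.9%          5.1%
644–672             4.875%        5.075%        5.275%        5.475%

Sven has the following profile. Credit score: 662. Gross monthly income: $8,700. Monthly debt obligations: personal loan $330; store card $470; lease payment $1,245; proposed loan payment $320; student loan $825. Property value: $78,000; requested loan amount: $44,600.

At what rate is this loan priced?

Credit score 662 ≥ 644; Total monthly debts = (330 + 470 + 1,245 + 320 + 825) = 3,190. Debt-to-income = 3,190/8,700 = 36.7% — meets 40% limit
LTV: 44,600 ÷ 78,000 = 57.2%, within 85% cap
Row: 662 falls in 644–672. Column: 57.2% falls in 56.01–63%. Rate = 5.075%.

5.075%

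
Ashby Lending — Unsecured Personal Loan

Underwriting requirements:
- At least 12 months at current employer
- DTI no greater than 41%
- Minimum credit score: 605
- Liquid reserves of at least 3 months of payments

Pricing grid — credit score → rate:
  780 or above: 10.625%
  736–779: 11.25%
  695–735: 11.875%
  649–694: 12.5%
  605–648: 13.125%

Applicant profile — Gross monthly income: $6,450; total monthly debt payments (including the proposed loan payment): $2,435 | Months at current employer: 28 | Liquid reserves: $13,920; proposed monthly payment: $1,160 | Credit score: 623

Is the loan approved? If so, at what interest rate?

Credit score 623 ≥ 605 (meets minimum)
Debt-to-income = 2,435/6,450 = 37.8% — meets 41% limit
Liquid reserves cover 13,920/1,160 = 12.0 months — ≥ 3 required
Employment 28 ≥ 12 months
All requirements met. Score 623 falls in the 605–648 tier → 13.125%.

Approved at 13.125%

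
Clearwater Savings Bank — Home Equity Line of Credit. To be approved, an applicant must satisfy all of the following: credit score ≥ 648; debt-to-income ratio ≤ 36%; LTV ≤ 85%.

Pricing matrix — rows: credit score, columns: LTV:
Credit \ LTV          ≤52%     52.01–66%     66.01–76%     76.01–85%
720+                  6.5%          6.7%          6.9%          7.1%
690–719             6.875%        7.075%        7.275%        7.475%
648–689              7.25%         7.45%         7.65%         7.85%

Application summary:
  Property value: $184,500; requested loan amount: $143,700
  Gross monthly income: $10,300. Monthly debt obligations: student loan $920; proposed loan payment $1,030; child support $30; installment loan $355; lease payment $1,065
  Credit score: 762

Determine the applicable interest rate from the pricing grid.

Credit score 762 ≥ 648; Total monthly debts = (920 + 1,030 + 30 + 355 + 1,065) = 3,400. Debt-to-income = 3,400/10,300 = 33% — meets 36% limit
LTV: 143,700 ÷ 184,500 = 77.9%, within 85% cap
Credit 762 → row 720+; LTV 77.9% → column 76.01–85%. Grid cell → 7.1%.

7.1%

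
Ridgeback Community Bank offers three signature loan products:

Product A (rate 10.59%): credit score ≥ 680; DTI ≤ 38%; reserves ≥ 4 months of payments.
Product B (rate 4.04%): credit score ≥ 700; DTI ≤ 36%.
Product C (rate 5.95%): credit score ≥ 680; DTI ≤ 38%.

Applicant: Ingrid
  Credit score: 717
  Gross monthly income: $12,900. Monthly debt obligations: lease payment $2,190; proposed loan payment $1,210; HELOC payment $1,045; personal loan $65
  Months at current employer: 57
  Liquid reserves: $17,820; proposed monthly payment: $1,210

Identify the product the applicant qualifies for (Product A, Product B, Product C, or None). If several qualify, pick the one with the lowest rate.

Total debts = (2,190 + 1,210 + 1,045 + 65) = 4,510; DTI = 4,510/12,900 = 35%.
Reserves = 17,820/1,210 = 14.7 months.
Product A: score 717 ≥ 680; DTI 35% ≤ 38%; reserves 14.7 ≥ 4 mo → qualifies.
Product B: score 717 ≥ 700; DTI 35% ≤ 36% → qualifies.
Product C: score 717 ≥ 680; DTI 35% ≤ 38% → qualifies.
Qualifying: Product A, Product B, Product C. Lowest rate is 4.04% → Product B.

Product B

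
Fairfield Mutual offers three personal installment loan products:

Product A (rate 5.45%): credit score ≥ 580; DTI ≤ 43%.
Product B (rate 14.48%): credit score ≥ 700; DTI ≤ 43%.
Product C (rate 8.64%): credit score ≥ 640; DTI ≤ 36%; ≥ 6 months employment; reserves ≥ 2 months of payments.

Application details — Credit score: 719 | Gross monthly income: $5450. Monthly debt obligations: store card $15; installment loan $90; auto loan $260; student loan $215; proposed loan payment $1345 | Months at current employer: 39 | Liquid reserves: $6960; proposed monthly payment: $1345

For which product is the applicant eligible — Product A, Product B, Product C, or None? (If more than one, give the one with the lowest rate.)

Total debts = (15 + 90 + 260 + 215 + 1,345) = 1,925; DTI = 1,925/5,450 = 35.3%.
Reserves = 6,960/1,345 = 5.2 months.
Product A: score 719 ≥ 580; DTI 35.3% ≤ 43% → qualifies.
Product B: score 719 ≥ 700; DTI 35.3% ≤ 43% → qualifies.
Product C: score 719 ≥ 640; DTI 35.3% ≤ 36%; employment 39 ≥ 6 mo; reserves 5.2 ≥ 2 mo → qualifies.
Qualifying: Product A, Product B, Product C. Lowest rate is 5.45% → Product A.

Product A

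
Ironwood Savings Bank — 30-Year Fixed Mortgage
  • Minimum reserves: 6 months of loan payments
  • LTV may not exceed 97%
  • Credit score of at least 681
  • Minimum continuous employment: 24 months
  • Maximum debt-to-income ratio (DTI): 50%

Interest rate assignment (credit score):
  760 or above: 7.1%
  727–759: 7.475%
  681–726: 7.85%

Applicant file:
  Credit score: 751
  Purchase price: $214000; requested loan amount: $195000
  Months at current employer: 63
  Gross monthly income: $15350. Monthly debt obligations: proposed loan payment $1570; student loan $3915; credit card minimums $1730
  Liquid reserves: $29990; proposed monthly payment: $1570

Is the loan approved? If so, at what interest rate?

Approved at 7.475%

Credit score 751 ≥ 681 (meets minimum)
Total monthly debts = (1,570 + 3,915 + 1,730) = 7,215. Debt-to-income = 7,215/15,350 = 47% — meets 50% limit
LTV: 195,000 ÷ 214,000 = 91.1%, within 97% cap
Employment 63 ≥ 24 months
Liquid reserves cover 29,990/1,570 = 19.1 months — ≥ 6 required
All requirements met. Score 751 falls in the 727–759 tier → 7.475%.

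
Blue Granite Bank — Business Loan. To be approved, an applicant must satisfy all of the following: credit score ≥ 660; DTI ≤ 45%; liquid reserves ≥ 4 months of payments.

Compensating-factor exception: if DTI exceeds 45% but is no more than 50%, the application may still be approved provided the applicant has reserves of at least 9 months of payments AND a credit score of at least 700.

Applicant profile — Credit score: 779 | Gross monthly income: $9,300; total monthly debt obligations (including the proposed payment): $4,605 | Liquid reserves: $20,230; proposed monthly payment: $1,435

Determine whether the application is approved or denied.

Approved

Credit score 779 ≥ 660 (meets base)
DTI = 4,605/9,300 = 49.5% > 45% — standard DTI limit exceeded.
Reserves = 20,230/1,435 = 14.1 months ≥ 4
DTI 49.5% is within the 45%–50% exception band; checking compensating factors.
Reserves 14.1 ≥ 9 months; credit score 779 ≥ 700.
Both override conditions satisfied; DTI exception granted.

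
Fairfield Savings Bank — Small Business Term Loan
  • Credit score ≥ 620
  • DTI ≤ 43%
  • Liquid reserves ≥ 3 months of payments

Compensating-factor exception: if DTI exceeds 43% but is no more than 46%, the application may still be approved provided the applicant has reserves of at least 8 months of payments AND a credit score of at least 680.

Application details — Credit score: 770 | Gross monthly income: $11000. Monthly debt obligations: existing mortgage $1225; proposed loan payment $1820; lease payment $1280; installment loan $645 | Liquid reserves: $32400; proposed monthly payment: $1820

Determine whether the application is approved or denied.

Credit score 770 ≥ 620 (meets base)
Total debts = (1,225 + 1,820 + 1,280 + 645) = 4,970. DTI = 4,970/11,000 = 45.2% > 43% — standard DTI limit exceeded.
Reserves: 32,400 ÷ 1,820 = 17.8 months (meets 3-month minimum)
DTI 45.2% is within the 43%–46% exception band; checking compensating factors.
Override check — reserves: 17.8 mo (ok); score: 770 (ok).
Both override conditions satisfied; DTI exception granted.

Approved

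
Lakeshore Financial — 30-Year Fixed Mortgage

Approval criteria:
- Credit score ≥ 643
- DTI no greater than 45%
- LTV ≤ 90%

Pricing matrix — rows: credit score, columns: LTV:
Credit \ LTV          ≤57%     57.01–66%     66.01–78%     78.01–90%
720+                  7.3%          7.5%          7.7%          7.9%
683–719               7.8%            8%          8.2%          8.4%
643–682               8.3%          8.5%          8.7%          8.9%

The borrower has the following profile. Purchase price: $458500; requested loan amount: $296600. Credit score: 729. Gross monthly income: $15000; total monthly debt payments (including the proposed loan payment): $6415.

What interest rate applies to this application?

Credit score 729 ≥ 643; DTI: 6,415 ÷ 15,000 = 42.8%, within the 45% cap
LTV: 296,600 ÷ 458,500 = 64.7%, within 90% cap
Score 729 is in the 720+ band; LTV 64.7% is in the 57.01–66% band → 7.5%.

7.5%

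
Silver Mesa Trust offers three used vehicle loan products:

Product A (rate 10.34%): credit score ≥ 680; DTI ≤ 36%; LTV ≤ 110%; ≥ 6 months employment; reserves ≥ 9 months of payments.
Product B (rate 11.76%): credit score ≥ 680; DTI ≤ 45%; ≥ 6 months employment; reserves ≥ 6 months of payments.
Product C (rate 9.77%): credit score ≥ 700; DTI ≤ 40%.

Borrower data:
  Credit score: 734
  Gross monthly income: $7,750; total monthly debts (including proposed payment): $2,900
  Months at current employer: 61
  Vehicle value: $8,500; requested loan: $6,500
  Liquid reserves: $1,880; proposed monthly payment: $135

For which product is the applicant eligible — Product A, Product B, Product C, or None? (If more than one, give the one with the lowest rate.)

DTI = 2,900/7,750 = 37.4%.
LTV = 6,500/8,500 = 76.5%.
Reserves = 1,880/135 = 13.9 months.
Product A: score 734 ≥ 680; DTI 37.4% > 36%; LTV 76.5% ≤ 110%; employment 61 ≥ 6 mo; reserves 13.9 ≥ 9 mo → does not qualify.
Product B: score 734 ≥ 680; DTI 37.4% ≤ 45%; employment 61 ≥ 6 mo; reserves 13.9 ≥ 6 mo → qualifies.
Product C: score 734 ≥ 700; DTI 37.4% ≤ 40% → qualifies.
Qualifying: Product B, Product C. Lowest rate is 9.77% → Product C.

Product C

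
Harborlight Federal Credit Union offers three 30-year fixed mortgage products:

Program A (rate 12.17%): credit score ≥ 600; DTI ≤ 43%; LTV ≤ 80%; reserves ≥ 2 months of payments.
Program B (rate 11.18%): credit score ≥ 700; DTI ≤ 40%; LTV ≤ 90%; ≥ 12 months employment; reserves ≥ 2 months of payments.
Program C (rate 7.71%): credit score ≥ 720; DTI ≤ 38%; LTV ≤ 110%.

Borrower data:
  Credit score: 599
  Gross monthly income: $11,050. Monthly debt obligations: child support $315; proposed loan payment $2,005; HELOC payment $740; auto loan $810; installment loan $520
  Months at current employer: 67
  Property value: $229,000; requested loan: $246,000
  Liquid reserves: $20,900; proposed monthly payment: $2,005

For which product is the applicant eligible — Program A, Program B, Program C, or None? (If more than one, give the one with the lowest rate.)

None

Total debts = (315 + 2,005 + 740 + 810 + 520) = 4,390; DTI = 4,390/11,050 = 39.7%.
LTV = 246,000/229,000 = 107.4%.
Reserves = 20,900/2,005 = 10.4 months.
Program A: score 599 < 600; DTI 39.7% ≤ 43%; LTV 107.4% > 80%; reserves 10.4 ≥ 2 mo → does not qualify.
Program B: score 599 < 700; DTI 39.7% ≤ 40%; LTV 107.4% > 90%; employment 67 ≥ 12 mo; reserves 10.4 ≥ 2 mo → does not qualify.
Program C: score 599 < 720; DTI 39.7% > 38%; LTV 107.4% ≤ 110% → does not qualify.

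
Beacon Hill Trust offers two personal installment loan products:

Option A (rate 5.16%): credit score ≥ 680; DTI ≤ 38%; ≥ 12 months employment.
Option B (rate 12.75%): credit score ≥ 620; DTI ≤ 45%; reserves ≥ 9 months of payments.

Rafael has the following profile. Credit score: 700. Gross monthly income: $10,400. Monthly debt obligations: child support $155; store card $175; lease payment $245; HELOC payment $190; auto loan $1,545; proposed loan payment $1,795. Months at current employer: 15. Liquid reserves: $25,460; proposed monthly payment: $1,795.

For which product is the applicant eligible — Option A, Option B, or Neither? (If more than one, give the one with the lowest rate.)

Total debts = (155 + 175 + 245 + 190 + 1,545 + 1,795) = 4,105; DTI = 4,105/10,400 = 39.5%.
Reserves = 25,460/1,795 = 14.2 months.
Option A: score 700 ≥ 680; DTI 39.5% > 38%; employment 15 ≥ 12 mo → does not qualify.
Option B: score 700 ≥ 620; DTI 39.5% ≤ 45%; reserves 14.2 ≥ 9 mo → qualifies.

Option B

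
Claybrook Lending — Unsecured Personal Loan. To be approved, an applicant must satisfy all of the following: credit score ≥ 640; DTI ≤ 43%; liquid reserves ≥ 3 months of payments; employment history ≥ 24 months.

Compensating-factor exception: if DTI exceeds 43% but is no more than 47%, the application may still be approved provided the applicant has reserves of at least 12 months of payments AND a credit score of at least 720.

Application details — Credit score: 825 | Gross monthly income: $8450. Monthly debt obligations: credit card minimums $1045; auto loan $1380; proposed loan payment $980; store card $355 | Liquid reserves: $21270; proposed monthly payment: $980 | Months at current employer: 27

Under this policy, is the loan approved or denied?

Approved

Credit score 825 ≥ 640 (meets base)
Total debts = (1,045 + 1,380 + 980 + 355) = 3,760. DTI: 3,760 ÷ 8,450 = 44.5%, over the 43% base limit.
Reserves: 21,270 ÷ 980 = 21.7 months (meets 3-month minimum)
Employment 27 ≥ 24 months
44.5% falls in the override range (43%–47%), so the compensating-factor test applies.
Override check — reserves: 21.7 mo (ok); score: 825 (ok).
Both compensating conditions met → exception applies.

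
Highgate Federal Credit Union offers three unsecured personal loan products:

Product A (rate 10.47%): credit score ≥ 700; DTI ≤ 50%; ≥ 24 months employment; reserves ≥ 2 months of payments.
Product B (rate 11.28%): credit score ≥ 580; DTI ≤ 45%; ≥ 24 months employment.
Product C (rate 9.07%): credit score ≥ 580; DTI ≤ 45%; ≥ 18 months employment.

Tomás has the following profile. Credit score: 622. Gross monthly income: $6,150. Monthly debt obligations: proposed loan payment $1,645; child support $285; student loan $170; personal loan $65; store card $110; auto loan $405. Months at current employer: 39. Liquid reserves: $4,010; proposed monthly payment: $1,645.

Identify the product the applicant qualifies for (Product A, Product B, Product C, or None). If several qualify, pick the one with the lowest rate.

Product C

Total debts = (1,645 + 285 + 170 + 65 + 110 + 405) = 2,680; DTI = 2,680/6,150 = 43.6%.
Reserves = 4,010/1,645 = 2.4 months.
Product A: score 622 < 700; DTI 43.6% ≤ 50%; employment 39 ≥ 24 mo; reserves 2.4 ≥ 2 mo → does not qualify.
Product B: score 622 ≥ 580; DTI 43.6% ≤ 45%; employment 39 ≥ 24 mo → qualifies.
Product C: score 622 ≥ 580; DTI 43.6% ≤ 45%; employment 39 ≥ 18 mo → qualifies.
Qualifying: Product B, Product C. Lowest rate is 9.07% → Product C.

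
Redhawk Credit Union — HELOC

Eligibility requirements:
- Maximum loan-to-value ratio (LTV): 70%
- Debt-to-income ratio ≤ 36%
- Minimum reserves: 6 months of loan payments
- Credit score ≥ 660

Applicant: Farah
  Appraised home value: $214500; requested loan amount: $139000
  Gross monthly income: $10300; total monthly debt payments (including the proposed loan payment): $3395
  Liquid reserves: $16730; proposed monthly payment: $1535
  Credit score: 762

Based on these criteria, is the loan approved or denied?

Loan-to-value = 139,000/214,500 = 64.8% — pass (70% max)
DTI: 3,395 ÷ 10,300 = 33%, within the 36% cap
Reserves = 16,730/1,535 = 10.9 months ≥ 6
Credit score 762 ≥ 660 (meets)
All criteria satisfied.

Approved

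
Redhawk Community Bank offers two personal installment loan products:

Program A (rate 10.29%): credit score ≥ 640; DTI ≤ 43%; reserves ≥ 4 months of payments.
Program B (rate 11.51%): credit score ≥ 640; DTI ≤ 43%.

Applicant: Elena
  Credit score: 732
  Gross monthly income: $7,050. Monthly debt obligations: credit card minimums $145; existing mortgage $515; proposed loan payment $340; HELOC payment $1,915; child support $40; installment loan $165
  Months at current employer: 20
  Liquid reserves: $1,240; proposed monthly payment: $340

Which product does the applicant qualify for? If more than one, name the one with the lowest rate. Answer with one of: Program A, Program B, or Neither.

Neither

Total debts = (145 + 515 + 340 + 1,915 + 40 + 165) = 3,120; DTI = 3,120/7,050 = 44.3%.
Reserves = 1,240/340 = 3.6 months.
Program A: score 732 ≥ 640; DTI 44.3% > 43%; reserves 3.6 < 4 mo → does not qualify.
Program B: score 732 ≥ 640; DTI 44.3% > 43% → does not qualify.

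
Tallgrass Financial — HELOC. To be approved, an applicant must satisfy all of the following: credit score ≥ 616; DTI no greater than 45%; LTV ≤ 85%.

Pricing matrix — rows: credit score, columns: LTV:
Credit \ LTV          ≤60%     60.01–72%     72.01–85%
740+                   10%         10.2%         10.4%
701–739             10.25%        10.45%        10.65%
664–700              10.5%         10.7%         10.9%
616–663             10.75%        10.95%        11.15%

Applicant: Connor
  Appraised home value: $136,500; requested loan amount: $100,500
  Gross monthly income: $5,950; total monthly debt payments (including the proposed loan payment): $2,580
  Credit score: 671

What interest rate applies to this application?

Credit score 671 ≥ 616; DTI = 2,580/5,950 = 43.4% ≤ 45%
LTV: 100,500 ÷ 136,500 = 73.6%, within 85% cap
Row: 671 falls in 664–700. Column: 73.6% falls in 72.01–85%. Rate = 10.9%.

10.9%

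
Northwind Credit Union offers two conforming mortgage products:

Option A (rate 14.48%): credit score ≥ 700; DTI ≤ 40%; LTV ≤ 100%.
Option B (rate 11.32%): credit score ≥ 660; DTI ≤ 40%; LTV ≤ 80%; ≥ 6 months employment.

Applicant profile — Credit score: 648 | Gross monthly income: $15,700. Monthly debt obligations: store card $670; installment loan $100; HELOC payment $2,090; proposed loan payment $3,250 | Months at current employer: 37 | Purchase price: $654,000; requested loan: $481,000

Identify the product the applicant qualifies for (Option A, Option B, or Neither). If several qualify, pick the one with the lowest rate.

Neither

Total debts = (670 + 100 + 2,090 + 3,250) = 6,110; DTI = 6,110/15,700 = 38.9%.
LTV = 481,000/654,000 = 73.5%.
Option A: score 648 < 700; DTI 38.9% ≤ 40%; LTV 73.5% ≤ 100% → does not qualify.
Option B: score 648 < 660; DTI 38.9% ≤ 40%; LTV 73.5% ≤ 80%; employment 37 ≥ 6 mo → does not qualify.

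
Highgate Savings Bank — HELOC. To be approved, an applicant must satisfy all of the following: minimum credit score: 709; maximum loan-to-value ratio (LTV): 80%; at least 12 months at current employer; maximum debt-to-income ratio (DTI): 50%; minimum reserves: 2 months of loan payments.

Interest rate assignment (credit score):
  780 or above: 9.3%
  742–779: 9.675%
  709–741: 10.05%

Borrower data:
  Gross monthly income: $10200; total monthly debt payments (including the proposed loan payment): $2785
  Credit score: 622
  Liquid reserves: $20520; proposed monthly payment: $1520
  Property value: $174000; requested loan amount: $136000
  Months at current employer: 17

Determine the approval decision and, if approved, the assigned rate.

Credit score 622 < 709 (below minimum)
Employment 17 ≥ 12 months
Reserves: 20,520 ÷ 1,520 = 13.5 months (meets 2-month minimum)
LTV = 136,000/174,000 = 78.2% ≤ 80%
Debt-to-income = 2,785/10,200 = 27.3% — meets 50% limit
Not all requirements met → denied.

Denied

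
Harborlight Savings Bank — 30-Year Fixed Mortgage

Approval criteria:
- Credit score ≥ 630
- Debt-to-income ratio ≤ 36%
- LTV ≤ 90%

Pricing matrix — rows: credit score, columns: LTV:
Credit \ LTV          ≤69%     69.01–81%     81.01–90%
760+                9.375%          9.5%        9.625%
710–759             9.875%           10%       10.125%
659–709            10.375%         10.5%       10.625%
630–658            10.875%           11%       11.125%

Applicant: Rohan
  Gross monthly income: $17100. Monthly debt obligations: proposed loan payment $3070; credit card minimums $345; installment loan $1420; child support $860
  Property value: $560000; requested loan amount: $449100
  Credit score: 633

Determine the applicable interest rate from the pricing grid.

11%

Credit score 633 ≥ 630; Total monthly debts = (3,070 + 345 + 1,420 + 860) = 5,695. Debt-to-income = 5,695/17,100 = 33.3% — meets 36% limit
LTV = 449,100/560,000 = 80.2% ≤ 90%
Credit 633 → row 630–658; LTV 80.2% → column 69.01–81%. Grid cell → 11%.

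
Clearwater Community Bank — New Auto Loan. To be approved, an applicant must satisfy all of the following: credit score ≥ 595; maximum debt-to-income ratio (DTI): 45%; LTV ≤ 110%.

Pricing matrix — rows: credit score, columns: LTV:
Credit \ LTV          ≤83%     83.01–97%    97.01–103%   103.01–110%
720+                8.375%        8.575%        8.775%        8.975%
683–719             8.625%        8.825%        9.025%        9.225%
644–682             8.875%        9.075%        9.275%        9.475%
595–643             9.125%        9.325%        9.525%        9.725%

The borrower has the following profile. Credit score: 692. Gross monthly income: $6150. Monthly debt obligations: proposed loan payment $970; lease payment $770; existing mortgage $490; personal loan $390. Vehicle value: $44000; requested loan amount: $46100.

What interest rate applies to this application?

9.225%

Credit score 692 ≥ 595; Total monthly debts = (970 + 770 + 490 + 390) = 2,620. Debt-to-income = 2,620/6,150 = 42.6% — meets 45% limit
LTV = 46,100/44,000 = 104.8% ≤ 110%
Row: 692 falls in 683–719. Column: 104.8% falls in 103.01–110%. Rate = 9.225%.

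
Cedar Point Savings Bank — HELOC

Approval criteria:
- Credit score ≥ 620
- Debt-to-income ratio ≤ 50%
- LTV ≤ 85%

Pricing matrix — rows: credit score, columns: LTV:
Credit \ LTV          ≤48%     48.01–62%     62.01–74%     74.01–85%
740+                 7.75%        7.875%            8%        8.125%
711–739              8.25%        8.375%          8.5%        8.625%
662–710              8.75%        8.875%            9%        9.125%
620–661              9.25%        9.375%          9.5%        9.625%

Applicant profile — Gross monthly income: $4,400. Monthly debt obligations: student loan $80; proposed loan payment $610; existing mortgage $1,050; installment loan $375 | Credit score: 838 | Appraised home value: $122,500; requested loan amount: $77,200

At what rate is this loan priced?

8%

Credit score 838 ≥ 620; Total monthly debts = (80 + 610 + 1,050 + 375) = 2,115. Debt-to-income = 2,115/4,400 = 48.1% — meets 50% limit
LTV = 77,200/122,500 = 63% ≤ 85%
Row: 838 falls in 740+. Column: 63% falls in 62.01–74%. Rate = 8%.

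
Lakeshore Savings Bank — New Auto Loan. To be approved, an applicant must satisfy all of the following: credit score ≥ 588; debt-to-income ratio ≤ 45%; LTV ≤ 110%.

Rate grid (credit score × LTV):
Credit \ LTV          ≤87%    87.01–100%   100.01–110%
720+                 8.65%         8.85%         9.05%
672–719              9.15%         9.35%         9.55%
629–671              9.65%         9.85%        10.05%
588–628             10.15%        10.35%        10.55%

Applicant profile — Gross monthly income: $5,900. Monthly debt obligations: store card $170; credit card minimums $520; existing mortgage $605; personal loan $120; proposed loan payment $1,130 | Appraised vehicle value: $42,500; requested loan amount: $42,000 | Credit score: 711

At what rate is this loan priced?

9.35%

Credit score 711 ≥ 588; Total monthly debts = (170 + 520 + 605 + 120 + 1,130) = 2,545. DTI: 2,545 ÷ 5,900 = 43.1%, within the 45% cap
Loan-to-value = 42,000/42,500 = 98.8% — pass (110% max)
Row: 711 falls in 672–719. Column: 98.8% falls in 87.01–100%. Rate = 9.35%.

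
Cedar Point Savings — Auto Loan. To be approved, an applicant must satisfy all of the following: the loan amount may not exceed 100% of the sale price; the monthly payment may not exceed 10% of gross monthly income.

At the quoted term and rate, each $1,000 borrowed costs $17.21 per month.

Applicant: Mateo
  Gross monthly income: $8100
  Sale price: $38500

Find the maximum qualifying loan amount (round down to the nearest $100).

Payment cap: 10% × $8,100 = $810/month.
At $17.21 per $1,000, that supports 810/17.21 × 1,000 ≈ $47,065 → $47,000.
LTV cap: 100% × $38,500 = $38,500 → $38,500.
Binding constraint: loan-to-value.

$38,500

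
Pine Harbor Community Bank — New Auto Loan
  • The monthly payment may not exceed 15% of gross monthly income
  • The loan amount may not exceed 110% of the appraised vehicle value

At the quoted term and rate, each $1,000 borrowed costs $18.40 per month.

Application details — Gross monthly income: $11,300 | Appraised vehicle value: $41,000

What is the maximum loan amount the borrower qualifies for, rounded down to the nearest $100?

Payment cap: 15% × $11,300 = $1,695/month.
At $18.40 per $1,000, that supports 1,695/18.40 × 1,000 ≈ $92,119 → $92,100.
LTV cap: 110% × $41,000 = $45,100 → $45,100.
Binding constraint: loan-to-value.

$45,100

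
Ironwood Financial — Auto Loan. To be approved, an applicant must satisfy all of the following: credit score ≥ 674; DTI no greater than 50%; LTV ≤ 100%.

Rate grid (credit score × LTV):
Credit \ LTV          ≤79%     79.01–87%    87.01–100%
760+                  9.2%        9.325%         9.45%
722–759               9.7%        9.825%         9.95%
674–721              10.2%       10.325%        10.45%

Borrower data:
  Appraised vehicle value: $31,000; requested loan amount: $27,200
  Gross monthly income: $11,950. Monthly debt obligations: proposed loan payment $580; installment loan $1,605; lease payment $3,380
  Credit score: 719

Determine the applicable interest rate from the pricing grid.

Credit score 719 ≥ 674; Total monthly debts = (580 + 1,605 + 3,380) = 5,565. DTI = 5,565/11,950 = 46.6% ≤ 50%
Loan-to-value = 27,200/31,000 = 87.7% — pass (100% max)
Credit 719 → row 674–721; LTV 87.7% → column 87.01–100%. Grid cell → 10.45%.

10.45%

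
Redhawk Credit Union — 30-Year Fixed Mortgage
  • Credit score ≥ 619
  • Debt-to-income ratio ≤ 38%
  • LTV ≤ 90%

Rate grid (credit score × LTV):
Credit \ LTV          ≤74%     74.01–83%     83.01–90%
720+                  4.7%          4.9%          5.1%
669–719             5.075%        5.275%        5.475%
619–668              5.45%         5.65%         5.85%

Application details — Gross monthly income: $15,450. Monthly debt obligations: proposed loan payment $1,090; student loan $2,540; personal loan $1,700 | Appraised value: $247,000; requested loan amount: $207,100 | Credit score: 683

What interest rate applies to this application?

Credit score 683 ≥ 619; Total monthly debts = (1,090 + 2,540 + 1,700) = 5,330. Debt-to-income = 5,330/15,450 = 34.5% — meets 38% limit
Loan-to-value = 207,100/247,000 = 83.8% — pass (90% max)
Credit 683 → row 669–719; LTV 83.8% → column 83.01–90%. Grid cell → 5.475%.

5.475%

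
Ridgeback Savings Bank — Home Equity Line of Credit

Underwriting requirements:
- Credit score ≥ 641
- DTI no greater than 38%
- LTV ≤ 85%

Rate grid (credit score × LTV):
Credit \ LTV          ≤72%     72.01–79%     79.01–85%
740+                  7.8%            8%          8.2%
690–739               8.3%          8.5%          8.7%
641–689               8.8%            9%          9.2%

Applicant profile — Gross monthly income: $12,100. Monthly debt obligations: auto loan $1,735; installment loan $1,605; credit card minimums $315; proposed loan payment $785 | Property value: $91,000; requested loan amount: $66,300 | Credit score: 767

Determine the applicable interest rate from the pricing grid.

Credit score 767 ≥ 641; Total monthly debts = (1,735 + 1,605 + 315 + 785) = 4,440. DTI = 4,440/12,100 = 36.7% ≤ 38%
LTV = 66,300/91,000 = 72.9% ≤ 85%
Row: 767 falls in 740+. Column: 72.9% falls in 72.01–79%. Rate = 8%.

8%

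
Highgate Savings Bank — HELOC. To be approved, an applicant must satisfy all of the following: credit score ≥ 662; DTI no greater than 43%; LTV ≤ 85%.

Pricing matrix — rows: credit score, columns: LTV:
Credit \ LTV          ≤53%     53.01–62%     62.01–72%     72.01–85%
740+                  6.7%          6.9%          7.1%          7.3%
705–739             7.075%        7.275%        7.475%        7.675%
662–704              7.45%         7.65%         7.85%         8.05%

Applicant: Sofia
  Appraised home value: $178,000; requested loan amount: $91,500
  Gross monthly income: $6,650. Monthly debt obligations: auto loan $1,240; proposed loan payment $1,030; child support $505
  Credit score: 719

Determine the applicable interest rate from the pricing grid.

Credit score 719 ≥ 662; Total monthly debts = (1,240 + 1,030 + 505) = 2,775. DTI: 2,775 ÷ 6,650 = 41.7%, within the 43% cap
Loan-to-value = 91,500/178,000 = 51.4% — pass (85% max)
Credit 719 → row 705–739; LTV 51.4% → column ≤53%. Grid cell → 7.075%.

7.075%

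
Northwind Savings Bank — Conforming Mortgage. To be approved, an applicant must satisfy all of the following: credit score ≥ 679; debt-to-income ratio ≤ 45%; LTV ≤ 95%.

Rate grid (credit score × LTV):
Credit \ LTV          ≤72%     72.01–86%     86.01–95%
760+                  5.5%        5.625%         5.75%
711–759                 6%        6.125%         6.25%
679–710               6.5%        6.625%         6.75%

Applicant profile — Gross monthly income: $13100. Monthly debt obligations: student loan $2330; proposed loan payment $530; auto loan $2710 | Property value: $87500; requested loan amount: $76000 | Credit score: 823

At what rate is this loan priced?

5.75%

Credit score 823 ≥ 679; Total monthly debts = (2,330 + 530 + 2,710) = 5,570. DTI = 5,570/13,100 = 42.5% ≤ 45%
LTV = 76,000/87,500 = 86.9% ≤ 95%
Credit 823 → row 760+; LTV 86.9% → column 86.01–95%. Grid cell → 5.75%.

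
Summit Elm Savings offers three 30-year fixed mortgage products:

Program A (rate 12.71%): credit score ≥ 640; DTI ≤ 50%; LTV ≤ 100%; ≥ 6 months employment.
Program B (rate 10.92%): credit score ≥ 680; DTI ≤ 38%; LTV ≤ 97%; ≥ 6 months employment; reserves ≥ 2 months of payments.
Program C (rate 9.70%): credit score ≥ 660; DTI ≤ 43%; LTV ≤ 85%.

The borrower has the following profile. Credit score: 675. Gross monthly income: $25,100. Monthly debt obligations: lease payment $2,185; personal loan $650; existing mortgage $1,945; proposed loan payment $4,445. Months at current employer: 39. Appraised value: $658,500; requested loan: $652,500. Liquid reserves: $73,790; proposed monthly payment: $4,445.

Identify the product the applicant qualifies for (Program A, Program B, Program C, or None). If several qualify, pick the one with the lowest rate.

Total debts = (2,185 + 650 + 1,945 + 4,445) = 9,225; DTI = 9,225/25,100 = 36.8%.
LTV = 652,500/658,500 = 99.1%.
Reserves = 73,790/4,445 = 16.6 months.
Program A: score 675 ≥ 640; DTI 36.8% ≤ 50%; LTV 99.1% ≤ 100%; employment 39 ≥ 6 mo → qualifies.
Program B: score 675 < 680; DTI 36.8% ≤ 38%; LTV 99.1% > 97%; employment 39 ≥ 6 mo; reserves 16.6 ≥ 2 mo → does not qualify.
Program C: score 675 ≥ 660; DTI 36.8% ≤ 43%; LTV 99.1% > 85% → does not qualify.

Program A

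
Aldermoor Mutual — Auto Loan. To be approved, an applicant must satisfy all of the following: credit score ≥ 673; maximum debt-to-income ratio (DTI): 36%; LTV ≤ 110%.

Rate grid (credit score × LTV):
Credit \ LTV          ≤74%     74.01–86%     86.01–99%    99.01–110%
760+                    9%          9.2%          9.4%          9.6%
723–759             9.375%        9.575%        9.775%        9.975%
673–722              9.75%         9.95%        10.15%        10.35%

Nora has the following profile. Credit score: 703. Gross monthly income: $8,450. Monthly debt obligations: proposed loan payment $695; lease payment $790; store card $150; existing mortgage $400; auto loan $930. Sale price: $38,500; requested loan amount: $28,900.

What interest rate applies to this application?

9.95%

Credit score 703 ≥ 673; Total monthly debts = (695 + 790 + 150 + 400 + 930) = 2,965. DTI: 2,965 ÷ 8,450 = 35.1%, within the 36% cap
LTV: 28,900 ÷ 38,500 = 75.1%, within 110% cap
Row: 703 falls in 673–722. Column: 75.1% falls in 74.01–86%. Rate = 9.95%.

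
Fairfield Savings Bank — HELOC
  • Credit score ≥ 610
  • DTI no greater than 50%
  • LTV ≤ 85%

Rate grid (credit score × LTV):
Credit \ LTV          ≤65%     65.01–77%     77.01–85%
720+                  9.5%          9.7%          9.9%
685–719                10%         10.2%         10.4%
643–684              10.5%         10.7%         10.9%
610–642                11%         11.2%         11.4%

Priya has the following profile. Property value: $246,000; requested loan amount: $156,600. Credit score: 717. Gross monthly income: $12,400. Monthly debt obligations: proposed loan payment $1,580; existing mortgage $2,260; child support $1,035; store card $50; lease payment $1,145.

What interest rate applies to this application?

Credit score 717 ≥ 610; Total monthly debts = (1,580 + 2,260 + 1,035 + 50 + 1,145) = 6,070. DTI: 6,070 ÷ 12,400 = 49%, within the 50% cap
LTV = 156,600/246,000 = 63.7% ≤ 85%
Row: 717 falls in 685–719. Column: 63.7% falls in ≤65%. Rate = 10%.

10%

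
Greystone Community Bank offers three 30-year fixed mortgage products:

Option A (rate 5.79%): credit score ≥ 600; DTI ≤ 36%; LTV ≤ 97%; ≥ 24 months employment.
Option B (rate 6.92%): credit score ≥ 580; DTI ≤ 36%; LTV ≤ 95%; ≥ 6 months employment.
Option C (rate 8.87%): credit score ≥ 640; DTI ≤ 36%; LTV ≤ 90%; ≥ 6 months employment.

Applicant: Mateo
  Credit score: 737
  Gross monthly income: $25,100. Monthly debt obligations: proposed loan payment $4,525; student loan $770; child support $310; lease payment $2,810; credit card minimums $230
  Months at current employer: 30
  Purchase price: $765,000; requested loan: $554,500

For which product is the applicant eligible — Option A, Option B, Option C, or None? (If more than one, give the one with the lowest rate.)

Option A

Total debts = (4,525 + 770 + 310 + 2,810 + 230) = 8,645; DTI = 8,645/25,100 = 34.4%.
LTV = 554,500/765,000 = 72.5%.
Option A: score 737 ≥ 600; DTI 34.4% ≤ 36%; LTV 72.5% ≤ 97%; employment 30 ≥ 24 mo → qualifies.
Option B: score 737 ≥ 580; DTI 34.4% ≤ 36%; LTV 72.5% ≤ 95%; employment 30 ≥ 6 mo → qualifies.
Option C: score 737 ≥ 640; DTI 34.4% ≤ 36%; LTV 72.5% ≤ 90%; employment 30 ≥ 6 mo → qualifies.
Qualifying: Option A, Option B, Option C. Lowest rate is 5.79% → Option A.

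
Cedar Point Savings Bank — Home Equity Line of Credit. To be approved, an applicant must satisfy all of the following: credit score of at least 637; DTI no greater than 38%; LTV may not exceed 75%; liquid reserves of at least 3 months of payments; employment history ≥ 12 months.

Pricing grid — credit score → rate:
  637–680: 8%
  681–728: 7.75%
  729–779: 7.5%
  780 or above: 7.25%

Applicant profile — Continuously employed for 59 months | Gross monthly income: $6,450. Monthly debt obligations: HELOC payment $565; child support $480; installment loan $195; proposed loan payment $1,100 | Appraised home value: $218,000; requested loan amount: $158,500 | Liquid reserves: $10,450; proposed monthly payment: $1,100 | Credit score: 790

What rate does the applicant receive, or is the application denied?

Approved at 7.25%

Credit score 790 ≥ 637 (meets minimum)
Employment 59 ≥ 12 months
Total monthly debts = (565 + 480 + 195 + 1,100) = 2,340. Debt-to-income = 2,340/6,450 = 36.3% — meets 38% limit
Liquid reserves cover 10,450/1,100 = 9.5 months — ≥ 3 required
Loan-to-value = 158,500/218,000 = 72.7% — pass (75% max)
All requirements met. Score 790 falls in the 780 or above tier → 7.25%.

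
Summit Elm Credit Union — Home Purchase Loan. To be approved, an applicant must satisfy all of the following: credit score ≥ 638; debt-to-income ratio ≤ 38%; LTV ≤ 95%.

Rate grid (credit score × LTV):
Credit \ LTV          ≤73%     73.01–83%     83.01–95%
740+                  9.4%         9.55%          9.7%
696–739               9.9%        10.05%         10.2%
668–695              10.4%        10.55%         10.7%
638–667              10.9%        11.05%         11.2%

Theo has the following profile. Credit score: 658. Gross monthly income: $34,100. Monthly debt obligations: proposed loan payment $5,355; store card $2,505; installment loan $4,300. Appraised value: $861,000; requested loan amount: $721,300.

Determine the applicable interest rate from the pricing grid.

Credit score 658 ≥ 638; Total monthly debts = (5,355 + 2,505 + 4,300) = 12,160. DTI = 12,160/34,100 = 35.7% ≤ 38%
LTV = 721,300/861,000 = 83.8% ≤ 95%
Row: 658 falls in 638–667. Column: 83.8% falls in 83.01–95%. Rate = 11.2%.

11.2%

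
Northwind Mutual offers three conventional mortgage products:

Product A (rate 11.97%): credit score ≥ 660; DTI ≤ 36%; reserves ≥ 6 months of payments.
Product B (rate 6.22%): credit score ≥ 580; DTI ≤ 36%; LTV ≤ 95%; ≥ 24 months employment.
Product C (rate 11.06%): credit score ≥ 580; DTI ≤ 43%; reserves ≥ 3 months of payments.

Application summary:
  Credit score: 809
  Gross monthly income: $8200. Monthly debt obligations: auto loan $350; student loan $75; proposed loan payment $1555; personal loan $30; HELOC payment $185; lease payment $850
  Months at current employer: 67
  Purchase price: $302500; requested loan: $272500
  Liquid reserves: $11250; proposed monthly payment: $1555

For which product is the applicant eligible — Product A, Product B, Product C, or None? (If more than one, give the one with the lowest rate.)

Total debts = (350 + 75 + 1,555 + 30 + 185 + 850) = 3,045; DTI = 3,045/8,200 = 37.1%.
LTV = 272,500/302,500 = 90.1%.
Reserves = 11,250/1,555 = 7.2 months.
Product A: score 809 ≥ 660; DTI 37.1% > 36%; reserves 7.2 ≥ 6 mo → does not qualify.
Product B: score 809 ≥ 580; DTI 37.1% > 36%; LTV 90.1% ≤ 95%; employment 67 ≥ 24 mo → does not qualify.
Product C: score 809 ≥ 580; DTI 37.1% ≤ 43%; reserves 7.2 ≥ 3 mo → qualifies.

Product C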